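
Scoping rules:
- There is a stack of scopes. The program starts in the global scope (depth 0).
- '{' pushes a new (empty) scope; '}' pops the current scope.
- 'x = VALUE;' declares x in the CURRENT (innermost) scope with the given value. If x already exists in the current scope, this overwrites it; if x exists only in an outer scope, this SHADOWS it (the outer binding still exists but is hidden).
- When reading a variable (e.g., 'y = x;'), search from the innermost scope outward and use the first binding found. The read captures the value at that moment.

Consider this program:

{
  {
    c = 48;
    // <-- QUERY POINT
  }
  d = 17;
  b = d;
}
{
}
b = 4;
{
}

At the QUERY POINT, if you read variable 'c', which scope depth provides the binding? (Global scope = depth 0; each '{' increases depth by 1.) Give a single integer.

Answer: 2

Derivation:
Step 1: enter scope (depth=1)
Step 2: enter scope (depth=2)
Step 3: declare c=48 at depth 2
Visible at query point: c=48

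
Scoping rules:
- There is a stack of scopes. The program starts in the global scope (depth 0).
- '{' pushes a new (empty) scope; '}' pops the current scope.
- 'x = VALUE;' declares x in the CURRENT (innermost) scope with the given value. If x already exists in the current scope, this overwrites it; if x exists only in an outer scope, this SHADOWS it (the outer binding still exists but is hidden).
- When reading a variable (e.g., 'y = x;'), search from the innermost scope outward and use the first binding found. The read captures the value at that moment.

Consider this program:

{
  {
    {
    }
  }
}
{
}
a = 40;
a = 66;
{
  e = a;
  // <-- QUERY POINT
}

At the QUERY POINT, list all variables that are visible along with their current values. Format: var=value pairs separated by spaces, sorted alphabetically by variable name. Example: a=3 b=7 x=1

Answer: a=66 e=66

Derivation:
Step 1: enter scope (depth=1)
Step 2: enter scope (depth=2)
Step 3: enter scope (depth=3)
Step 4: exit scope (depth=2)
Step 5: exit scope (depth=1)
Step 6: exit scope (depth=0)
Step 7: enter scope (depth=1)
Step 8: exit scope (depth=0)
Step 9: declare a=40 at depth 0
Step 10: declare a=66 at depth 0
Step 11: enter scope (depth=1)
Step 12: declare e=(read a)=66 at depth 1
Visible at query point: a=66 e=66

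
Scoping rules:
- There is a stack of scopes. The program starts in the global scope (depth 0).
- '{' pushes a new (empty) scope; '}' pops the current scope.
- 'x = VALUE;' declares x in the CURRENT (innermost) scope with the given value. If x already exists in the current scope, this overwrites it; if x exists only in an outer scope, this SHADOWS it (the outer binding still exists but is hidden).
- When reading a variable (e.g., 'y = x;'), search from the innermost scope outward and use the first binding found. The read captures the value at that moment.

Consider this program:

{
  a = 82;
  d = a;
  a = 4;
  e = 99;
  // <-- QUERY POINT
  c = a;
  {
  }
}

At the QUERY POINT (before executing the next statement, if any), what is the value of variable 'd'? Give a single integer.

Step 1: enter scope (depth=1)
Step 2: declare a=82 at depth 1
Step 3: declare d=(read a)=82 at depth 1
Step 4: declare a=4 at depth 1
Step 5: declare e=99 at depth 1
Visible at query point: a=4 d=82 e=99

Answer: 82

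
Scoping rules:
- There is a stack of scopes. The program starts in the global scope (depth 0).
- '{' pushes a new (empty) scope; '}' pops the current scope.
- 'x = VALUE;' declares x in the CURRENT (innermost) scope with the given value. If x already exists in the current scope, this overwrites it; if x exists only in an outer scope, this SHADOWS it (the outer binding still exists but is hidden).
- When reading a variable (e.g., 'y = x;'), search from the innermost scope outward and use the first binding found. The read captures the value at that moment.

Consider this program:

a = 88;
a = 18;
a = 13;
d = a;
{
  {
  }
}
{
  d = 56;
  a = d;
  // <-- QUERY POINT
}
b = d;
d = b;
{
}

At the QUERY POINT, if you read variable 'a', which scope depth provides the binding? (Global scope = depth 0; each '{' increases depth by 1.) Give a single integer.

Step 1: declare a=88 at depth 0
Step 2: declare a=18 at depth 0
Step 3: declare a=13 at depth 0
Step 4: declare d=(read a)=13 at depth 0
Step 5: enter scope (depth=1)
Step 6: enter scope (depth=2)
Step 7: exit scope (depth=1)
Step 8: exit scope (depth=0)
Step 9: enter scope (depth=1)
Step 10: declare d=56 at depth 1
Step 11: declare a=(read d)=56 at depth 1
Visible at query point: a=56 d=56

Answer: 1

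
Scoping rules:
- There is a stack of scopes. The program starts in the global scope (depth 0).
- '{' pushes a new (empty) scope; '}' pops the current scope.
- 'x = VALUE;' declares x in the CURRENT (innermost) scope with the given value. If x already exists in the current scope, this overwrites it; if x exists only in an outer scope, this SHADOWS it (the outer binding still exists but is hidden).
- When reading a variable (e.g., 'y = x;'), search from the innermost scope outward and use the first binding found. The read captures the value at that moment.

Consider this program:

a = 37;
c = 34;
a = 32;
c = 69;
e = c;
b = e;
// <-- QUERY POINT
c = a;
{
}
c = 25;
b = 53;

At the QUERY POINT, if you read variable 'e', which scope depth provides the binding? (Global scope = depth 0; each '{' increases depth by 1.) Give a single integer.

Answer: 0

Derivation:
Step 1: declare a=37 at depth 0
Step 2: declare c=34 at depth 0
Step 3: declare a=32 at depth 0
Step 4: declare c=69 at depth 0
Step 5: declare e=(read c)=69 at depth 0
Step 6: declare b=(read e)=69 at depth 0
Visible at query point: a=32 b=69 c=69 e=69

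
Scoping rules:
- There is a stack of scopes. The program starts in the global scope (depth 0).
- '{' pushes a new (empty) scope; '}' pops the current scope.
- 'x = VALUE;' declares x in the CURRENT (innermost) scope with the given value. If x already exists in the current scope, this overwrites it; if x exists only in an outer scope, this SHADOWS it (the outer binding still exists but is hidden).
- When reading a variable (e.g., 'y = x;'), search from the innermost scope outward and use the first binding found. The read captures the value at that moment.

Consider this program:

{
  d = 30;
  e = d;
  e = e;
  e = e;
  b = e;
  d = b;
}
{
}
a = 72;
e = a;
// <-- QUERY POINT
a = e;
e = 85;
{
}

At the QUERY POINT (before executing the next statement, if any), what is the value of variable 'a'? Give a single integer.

Step 1: enter scope (depth=1)
Step 2: declare d=30 at depth 1
Step 3: declare e=(read d)=30 at depth 1
Step 4: declare e=(read e)=30 at depth 1
Step 5: declare e=(read e)=30 at depth 1
Step 6: declare b=(read e)=30 at depth 1
Step 7: declare d=(read b)=30 at depth 1
Step 8: exit scope (depth=0)
Step 9: enter scope (depth=1)
Step 10: exit scope (depth=0)
Step 11: declare a=72 at depth 0
Step 12: declare e=(read a)=72 at depth 0
Visible at query point: a=72 e=72

Answer: 72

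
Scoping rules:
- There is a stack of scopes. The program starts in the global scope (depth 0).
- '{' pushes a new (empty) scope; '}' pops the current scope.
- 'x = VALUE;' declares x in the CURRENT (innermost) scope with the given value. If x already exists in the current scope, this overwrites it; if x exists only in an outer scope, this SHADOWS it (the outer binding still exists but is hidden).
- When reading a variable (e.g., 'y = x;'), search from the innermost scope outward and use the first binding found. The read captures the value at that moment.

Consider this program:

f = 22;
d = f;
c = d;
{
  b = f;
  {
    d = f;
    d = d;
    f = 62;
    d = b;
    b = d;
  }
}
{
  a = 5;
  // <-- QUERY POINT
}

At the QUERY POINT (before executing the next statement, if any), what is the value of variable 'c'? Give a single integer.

Answer: 22

Derivation:
Step 1: declare f=22 at depth 0
Step 2: declare d=(read f)=22 at depth 0
Step 3: declare c=(read d)=22 at depth 0
Step 4: enter scope (depth=1)
Step 5: declare b=(read f)=22 at depth 1
Step 6: enter scope (depth=2)
Step 7: declare d=(read f)=22 at depth 2
Step 8: declare d=(read d)=22 at depth 2
Step 9: declare f=62 at depth 2
Step 10: declare d=(read b)=22 at depth 2
Step 11: declare b=(read d)=22 at depth 2
Step 12: exit scope (depth=1)
Step 13: exit scope (depth=0)
Step 14: enter scope (depth=1)
Step 15: declare a=5 at depth 1
Visible at query point: a=5 c=22 d=22 f=22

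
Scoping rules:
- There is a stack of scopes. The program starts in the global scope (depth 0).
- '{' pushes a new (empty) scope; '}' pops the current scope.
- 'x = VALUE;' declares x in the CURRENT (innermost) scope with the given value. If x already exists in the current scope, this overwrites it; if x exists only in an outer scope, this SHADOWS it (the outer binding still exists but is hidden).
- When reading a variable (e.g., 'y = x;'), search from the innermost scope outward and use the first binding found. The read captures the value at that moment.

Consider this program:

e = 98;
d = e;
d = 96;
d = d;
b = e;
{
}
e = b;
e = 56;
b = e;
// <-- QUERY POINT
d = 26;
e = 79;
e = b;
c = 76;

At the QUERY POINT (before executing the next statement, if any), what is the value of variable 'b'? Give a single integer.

Step 1: declare e=98 at depth 0
Step 2: declare d=(read e)=98 at depth 0
Step 3: declare d=96 at depth 0
Step 4: declare d=(read d)=96 at depth 0
Step 5: declare b=(read e)=98 at depth 0
Step 6: enter scope (depth=1)
Step 7: exit scope (depth=0)
Step 8: declare e=(read b)=98 at depth 0
Step 9: declare e=56 at depth 0
Step 10: declare b=(read e)=56 at depth 0
Visible at query point: b=56 d=96 e=56

Answer: 56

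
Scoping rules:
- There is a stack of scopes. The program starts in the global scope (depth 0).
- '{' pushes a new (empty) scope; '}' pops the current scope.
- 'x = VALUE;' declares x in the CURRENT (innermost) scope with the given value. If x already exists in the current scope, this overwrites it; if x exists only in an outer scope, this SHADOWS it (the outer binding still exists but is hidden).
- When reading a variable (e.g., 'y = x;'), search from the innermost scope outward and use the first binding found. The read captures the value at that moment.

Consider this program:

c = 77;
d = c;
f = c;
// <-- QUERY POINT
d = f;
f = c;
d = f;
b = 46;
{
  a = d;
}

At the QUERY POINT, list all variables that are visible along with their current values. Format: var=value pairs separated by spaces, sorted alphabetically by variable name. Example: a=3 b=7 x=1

Answer: c=77 d=77 f=77

Derivation:
Step 1: declare c=77 at depth 0
Step 2: declare d=(read c)=77 at depth 0
Step 3: declare f=(read c)=77 at depth 0
Visible at query point: c=77 d=77 f=77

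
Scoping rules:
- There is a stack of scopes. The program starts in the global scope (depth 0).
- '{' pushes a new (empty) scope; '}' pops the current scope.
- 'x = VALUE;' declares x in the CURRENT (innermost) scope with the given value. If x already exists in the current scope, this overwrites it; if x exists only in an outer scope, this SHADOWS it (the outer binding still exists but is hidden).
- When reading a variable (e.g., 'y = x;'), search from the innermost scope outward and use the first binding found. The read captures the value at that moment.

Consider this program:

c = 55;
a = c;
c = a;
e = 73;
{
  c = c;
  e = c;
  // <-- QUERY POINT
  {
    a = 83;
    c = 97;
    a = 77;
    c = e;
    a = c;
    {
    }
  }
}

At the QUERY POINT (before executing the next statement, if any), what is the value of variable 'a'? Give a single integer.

Step 1: declare c=55 at depth 0
Step 2: declare a=(read c)=55 at depth 0
Step 3: declare c=(read a)=55 at depth 0
Step 4: declare e=73 at depth 0
Step 5: enter scope (depth=1)
Step 6: declare c=(read c)=55 at depth 1
Step 7: declare e=(read c)=55 at depth 1
Visible at query point: a=55 c=55 e=55

Answer: 55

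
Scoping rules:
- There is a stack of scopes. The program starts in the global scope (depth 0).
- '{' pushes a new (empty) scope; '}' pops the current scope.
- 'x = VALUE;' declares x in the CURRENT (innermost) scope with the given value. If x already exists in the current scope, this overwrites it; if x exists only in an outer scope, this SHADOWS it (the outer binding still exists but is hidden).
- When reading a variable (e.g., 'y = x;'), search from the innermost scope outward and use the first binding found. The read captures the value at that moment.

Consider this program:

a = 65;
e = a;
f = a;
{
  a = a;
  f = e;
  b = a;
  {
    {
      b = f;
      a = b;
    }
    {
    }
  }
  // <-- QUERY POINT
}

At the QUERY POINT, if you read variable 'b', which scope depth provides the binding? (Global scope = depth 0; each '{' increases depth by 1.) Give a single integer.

Step 1: declare a=65 at depth 0
Step 2: declare e=(read a)=65 at depth 0
Step 3: declare f=(read a)=65 at depth 0
Step 4: enter scope (depth=1)
Step 5: declare a=(read a)=65 at depth 1
Step 6: declare f=(read e)=65 at depth 1
Step 7: declare b=(read a)=65 at depth 1
Step 8: enter scope (depth=2)
Step 9: enter scope (depth=3)
Step 10: declare b=(read f)=65 at depth 3
Step 11: declare a=(read b)=65 at depth 3
Step 12: exit scope (depth=2)
Step 13: enter scope (depth=3)
Step 14: exit scope (depth=2)
Step 15: exit scope (depth=1)
Visible at query point: a=65 b=65 e=65 f=65

Answer: 1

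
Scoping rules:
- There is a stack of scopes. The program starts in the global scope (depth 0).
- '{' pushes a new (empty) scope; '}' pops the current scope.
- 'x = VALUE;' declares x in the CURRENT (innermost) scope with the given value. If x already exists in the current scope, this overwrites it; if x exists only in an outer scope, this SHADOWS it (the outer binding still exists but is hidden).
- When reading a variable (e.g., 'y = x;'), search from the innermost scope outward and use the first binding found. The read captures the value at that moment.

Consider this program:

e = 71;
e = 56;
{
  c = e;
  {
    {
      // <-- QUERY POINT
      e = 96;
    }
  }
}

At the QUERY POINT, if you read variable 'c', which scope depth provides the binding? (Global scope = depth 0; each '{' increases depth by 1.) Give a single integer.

Step 1: declare e=71 at depth 0
Step 2: declare e=56 at depth 0
Step 3: enter scope (depth=1)
Step 4: declare c=(read e)=56 at depth 1
Step 5: enter scope (depth=2)
Step 6: enter scope (depth=3)
Visible at query point: c=56 e=56

Answer: 1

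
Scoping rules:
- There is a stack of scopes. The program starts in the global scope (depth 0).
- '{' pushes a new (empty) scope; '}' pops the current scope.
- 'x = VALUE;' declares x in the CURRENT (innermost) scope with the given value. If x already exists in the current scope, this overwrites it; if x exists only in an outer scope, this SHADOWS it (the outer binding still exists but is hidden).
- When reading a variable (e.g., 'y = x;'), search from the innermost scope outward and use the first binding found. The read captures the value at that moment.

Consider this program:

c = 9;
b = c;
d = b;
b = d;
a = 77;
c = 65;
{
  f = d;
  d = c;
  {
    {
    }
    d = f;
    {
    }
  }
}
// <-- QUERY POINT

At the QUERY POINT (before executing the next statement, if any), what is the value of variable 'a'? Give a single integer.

Answer: 77

Derivation:
Step 1: declare c=9 at depth 0
Step 2: declare b=(read c)=9 at depth 0
Step 3: declare d=(read b)=9 at depth 0
Step 4: declare b=(read d)=9 at depth 0
Step 5: declare a=77 at depth 0
Step 6: declare c=65 at depth 0
Step 7: enter scope (depth=1)
Step 8: declare f=(read d)=9 at depth 1
Step 9: declare d=(read c)=65 at depth 1
Step 10: enter scope (depth=2)
Step 11: enter scope (depth=3)
Step 12: exit scope (depth=2)
Step 13: declare d=(read f)=9 at depth 2
Step 14: enter scope (depth=3)
Step 15: exit scope (depth=2)
Step 16: exit scope (depth=1)
Step 17: exit scope (depth=0)
Visible at query point: a=77 b=9 c=65 d=9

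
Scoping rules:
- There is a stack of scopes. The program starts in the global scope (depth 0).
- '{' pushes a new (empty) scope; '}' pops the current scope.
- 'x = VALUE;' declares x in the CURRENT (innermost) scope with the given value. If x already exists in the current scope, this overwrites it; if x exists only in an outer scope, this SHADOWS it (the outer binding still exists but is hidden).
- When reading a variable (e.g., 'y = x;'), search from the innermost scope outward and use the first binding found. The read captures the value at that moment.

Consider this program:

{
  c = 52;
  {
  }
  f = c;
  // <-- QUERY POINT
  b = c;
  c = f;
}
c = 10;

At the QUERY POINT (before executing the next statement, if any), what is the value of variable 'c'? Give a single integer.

Answer: 52

Derivation:
Step 1: enter scope (depth=1)
Step 2: declare c=52 at depth 1
Step 3: enter scope (depth=2)
Step 4: exit scope (depth=1)
Step 5: declare f=(read c)=52 at depth 1
Visible at query point: c=52 f=52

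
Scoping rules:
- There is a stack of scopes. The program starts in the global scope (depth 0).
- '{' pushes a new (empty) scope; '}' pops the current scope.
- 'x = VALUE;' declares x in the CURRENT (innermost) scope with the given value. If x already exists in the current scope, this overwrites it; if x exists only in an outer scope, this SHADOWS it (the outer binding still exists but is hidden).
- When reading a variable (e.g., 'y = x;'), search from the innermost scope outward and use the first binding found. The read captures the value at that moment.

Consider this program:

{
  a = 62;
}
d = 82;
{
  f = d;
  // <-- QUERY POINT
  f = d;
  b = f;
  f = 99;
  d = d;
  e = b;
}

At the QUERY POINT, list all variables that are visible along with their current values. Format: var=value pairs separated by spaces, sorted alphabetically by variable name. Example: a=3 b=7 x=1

Step 1: enter scope (depth=1)
Step 2: declare a=62 at depth 1
Step 3: exit scope (depth=0)
Step 4: declare d=82 at depth 0
Step 5: enter scope (depth=1)
Step 6: declare f=(read d)=82 at depth 1
Visible at query point: d=82 f=82

Answer: d=82 f=82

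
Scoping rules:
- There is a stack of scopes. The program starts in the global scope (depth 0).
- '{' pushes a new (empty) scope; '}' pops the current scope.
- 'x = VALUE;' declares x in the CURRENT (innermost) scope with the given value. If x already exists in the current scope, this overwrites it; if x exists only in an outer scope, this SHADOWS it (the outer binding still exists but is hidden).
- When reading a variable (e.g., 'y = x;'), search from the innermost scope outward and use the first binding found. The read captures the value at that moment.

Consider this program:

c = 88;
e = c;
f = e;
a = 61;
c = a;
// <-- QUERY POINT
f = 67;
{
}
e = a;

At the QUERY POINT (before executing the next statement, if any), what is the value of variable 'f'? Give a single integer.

Step 1: declare c=88 at depth 0
Step 2: declare e=(read c)=88 at depth 0
Step 3: declare f=(read e)=88 at depth 0
Step 4: declare a=61 at depth 0
Step 5: declare c=(read a)=61 at depth 0
Visible at query point: a=61 c=61 e=88 f=88

Answer: 88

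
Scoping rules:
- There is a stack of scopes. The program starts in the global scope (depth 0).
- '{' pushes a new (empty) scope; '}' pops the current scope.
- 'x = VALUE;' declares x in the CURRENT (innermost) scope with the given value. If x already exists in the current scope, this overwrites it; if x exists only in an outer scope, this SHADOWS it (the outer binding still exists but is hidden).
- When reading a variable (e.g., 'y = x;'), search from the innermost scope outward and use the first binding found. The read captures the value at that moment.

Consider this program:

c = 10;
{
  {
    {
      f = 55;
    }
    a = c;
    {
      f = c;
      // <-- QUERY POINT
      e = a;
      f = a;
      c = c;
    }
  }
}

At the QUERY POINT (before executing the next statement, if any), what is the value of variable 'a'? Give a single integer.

Step 1: declare c=10 at depth 0
Step 2: enter scope (depth=1)
Step 3: enter scope (depth=2)
Step 4: enter scope (depth=3)
Step 5: declare f=55 at depth 3
Step 6: exit scope (depth=2)
Step 7: declare a=(read c)=10 at depth 2
Step 8: enter scope (depth=3)
Step 9: declare f=(read c)=10 at depth 3
Visible at query point: a=10 c=10 f=10

Answer: 10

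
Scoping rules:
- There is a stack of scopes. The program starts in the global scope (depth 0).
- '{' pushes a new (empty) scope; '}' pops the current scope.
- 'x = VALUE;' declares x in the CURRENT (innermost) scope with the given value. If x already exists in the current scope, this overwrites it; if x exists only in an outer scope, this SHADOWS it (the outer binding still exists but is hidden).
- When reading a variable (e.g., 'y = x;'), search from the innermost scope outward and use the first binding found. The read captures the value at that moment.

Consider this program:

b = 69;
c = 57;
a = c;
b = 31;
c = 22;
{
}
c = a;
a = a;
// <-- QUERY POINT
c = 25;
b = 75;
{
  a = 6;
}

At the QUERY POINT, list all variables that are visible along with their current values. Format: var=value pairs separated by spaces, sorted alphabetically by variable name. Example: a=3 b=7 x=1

Answer: a=57 b=31 c=57

Derivation:
Step 1: declare b=69 at depth 0
Step 2: declare c=57 at depth 0
Step 3: declare a=(read c)=57 at depth 0
Step 4: declare b=31 at depth 0
Step 5: declare c=22 at depth 0
Step 6: enter scope (depth=1)
Step 7: exit scope (depth=0)
Step 8: declare c=(read a)=57 at depth 0
Step 9: declare a=(read a)=57 at depth 0
Visible at query point: a=57 b=31 c=57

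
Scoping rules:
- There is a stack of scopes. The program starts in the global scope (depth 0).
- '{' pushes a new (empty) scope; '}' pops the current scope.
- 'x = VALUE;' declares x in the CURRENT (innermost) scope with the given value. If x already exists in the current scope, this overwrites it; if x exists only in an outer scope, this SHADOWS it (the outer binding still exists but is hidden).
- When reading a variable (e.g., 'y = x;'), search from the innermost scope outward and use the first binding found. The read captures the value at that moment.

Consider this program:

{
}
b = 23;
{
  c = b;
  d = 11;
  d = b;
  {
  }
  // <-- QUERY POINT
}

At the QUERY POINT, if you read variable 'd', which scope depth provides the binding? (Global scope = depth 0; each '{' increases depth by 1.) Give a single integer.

Step 1: enter scope (depth=1)
Step 2: exit scope (depth=0)
Step 3: declare b=23 at depth 0
Step 4: enter scope (depth=1)
Step 5: declare c=(read b)=23 at depth 1
Step 6: declare d=11 at depth 1
Step 7: declare d=(read b)=23 at depth 1
Step 8: enter scope (depth=2)
Step 9: exit scope (depth=1)
Visible at query point: b=23 c=23 d=23

Answer: 1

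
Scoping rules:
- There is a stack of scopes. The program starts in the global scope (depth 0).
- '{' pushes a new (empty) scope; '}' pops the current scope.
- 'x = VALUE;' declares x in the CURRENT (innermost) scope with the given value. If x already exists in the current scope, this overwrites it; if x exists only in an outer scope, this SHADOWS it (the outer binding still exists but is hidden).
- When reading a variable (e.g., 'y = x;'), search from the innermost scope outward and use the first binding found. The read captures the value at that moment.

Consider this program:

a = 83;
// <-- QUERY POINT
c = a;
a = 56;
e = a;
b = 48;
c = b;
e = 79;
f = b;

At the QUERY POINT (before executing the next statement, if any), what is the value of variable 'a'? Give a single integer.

Answer: 83

Derivation:
Step 1: declare a=83 at depth 0
Visible at query point: a=83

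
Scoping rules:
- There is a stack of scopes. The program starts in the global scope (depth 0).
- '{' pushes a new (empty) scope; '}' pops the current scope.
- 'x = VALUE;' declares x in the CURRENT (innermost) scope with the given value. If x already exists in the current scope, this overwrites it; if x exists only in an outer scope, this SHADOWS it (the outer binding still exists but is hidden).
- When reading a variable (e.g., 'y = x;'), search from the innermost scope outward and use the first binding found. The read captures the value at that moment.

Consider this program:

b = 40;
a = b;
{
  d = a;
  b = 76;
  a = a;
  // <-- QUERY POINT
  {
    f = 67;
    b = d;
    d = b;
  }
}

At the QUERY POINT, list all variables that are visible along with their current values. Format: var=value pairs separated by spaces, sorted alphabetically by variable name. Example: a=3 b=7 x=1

Step 1: declare b=40 at depth 0
Step 2: declare a=(read b)=40 at depth 0
Step 3: enter scope (depth=1)
Step 4: declare d=(read a)=40 at depth 1
Step 5: declare b=76 at depth 1
Step 6: declare a=(read a)=40 at depth 1
Visible at query point: a=40 b=76 d=40

Answer: a=40 b=76 d=40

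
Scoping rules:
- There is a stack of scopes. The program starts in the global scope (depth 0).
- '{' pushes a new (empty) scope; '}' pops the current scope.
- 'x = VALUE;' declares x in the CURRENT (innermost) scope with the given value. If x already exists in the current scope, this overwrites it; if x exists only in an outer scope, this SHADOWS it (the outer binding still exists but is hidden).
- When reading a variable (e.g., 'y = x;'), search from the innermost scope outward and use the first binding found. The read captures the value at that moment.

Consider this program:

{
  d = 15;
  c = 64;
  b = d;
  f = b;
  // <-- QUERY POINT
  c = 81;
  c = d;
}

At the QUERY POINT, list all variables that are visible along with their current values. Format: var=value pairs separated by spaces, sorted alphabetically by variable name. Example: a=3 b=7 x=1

Step 1: enter scope (depth=1)
Step 2: declare d=15 at depth 1
Step 3: declare c=64 at depth 1
Step 4: declare b=(read d)=15 at depth 1
Step 5: declare f=(read b)=15 at depth 1
Visible at query point: b=15 c=64 d=15 f=15

Answer: b=15 c=64 d=15 f=15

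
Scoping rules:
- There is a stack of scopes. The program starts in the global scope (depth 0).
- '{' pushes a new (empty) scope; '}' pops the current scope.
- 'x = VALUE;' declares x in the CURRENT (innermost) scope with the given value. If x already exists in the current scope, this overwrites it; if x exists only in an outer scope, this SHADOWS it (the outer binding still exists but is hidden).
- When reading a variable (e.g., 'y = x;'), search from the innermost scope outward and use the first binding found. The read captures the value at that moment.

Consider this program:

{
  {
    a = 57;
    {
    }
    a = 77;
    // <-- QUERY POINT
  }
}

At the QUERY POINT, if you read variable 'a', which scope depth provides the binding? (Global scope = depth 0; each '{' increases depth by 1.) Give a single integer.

Step 1: enter scope (depth=1)
Step 2: enter scope (depth=2)
Step 3: declare a=57 at depth 2
Step 4: enter scope (depth=3)
Step 5: exit scope (depth=2)
Step 6: declare a=77 at depth 2
Visible at query point: a=77

Answer: 2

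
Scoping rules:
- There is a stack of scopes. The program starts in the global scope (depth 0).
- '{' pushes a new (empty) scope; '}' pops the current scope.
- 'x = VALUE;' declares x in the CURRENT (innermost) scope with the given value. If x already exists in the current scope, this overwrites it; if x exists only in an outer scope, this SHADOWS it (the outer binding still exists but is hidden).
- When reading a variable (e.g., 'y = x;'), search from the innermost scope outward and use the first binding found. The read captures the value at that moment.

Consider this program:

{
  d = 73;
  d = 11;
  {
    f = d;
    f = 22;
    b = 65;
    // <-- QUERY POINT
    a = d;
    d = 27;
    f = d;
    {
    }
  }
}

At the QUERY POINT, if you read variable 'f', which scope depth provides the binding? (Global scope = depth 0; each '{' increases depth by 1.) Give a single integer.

Answer: 2

Derivation:
Step 1: enter scope (depth=1)
Step 2: declare d=73 at depth 1
Step 3: declare d=11 at depth 1
Step 4: enter scope (depth=2)
Step 5: declare f=(read d)=11 at depth 2
Step 6: declare f=22 at depth 2
Step 7: declare b=65 at depth 2
Visible at query point: b=65 d=11 f=22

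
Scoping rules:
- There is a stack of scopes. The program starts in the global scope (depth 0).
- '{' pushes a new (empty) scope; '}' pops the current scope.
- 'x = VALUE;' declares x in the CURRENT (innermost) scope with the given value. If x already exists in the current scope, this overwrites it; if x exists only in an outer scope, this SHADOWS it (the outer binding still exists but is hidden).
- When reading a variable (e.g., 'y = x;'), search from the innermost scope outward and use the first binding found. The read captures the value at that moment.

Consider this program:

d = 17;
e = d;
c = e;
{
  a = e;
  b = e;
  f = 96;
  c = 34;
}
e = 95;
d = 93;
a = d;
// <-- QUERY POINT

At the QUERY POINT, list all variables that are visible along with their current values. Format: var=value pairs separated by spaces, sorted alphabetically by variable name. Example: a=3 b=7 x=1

Step 1: declare d=17 at depth 0
Step 2: declare e=(read d)=17 at depth 0
Step 3: declare c=(read e)=17 at depth 0
Step 4: enter scope (depth=1)
Step 5: declare a=(read e)=17 at depth 1
Step 6: declare b=(read e)=17 at depth 1
Step 7: declare f=96 at depth 1
Step 8: declare c=34 at depth 1
Step 9: exit scope (depth=0)
Step 10: declare e=95 at depth 0
Step 11: declare d=93 at depth 0
Step 12: declare a=(read d)=93 at depth 0
Visible at query point: a=93 c=17 d=93 e=95

Answer: a=93 c=17 d=93 e=95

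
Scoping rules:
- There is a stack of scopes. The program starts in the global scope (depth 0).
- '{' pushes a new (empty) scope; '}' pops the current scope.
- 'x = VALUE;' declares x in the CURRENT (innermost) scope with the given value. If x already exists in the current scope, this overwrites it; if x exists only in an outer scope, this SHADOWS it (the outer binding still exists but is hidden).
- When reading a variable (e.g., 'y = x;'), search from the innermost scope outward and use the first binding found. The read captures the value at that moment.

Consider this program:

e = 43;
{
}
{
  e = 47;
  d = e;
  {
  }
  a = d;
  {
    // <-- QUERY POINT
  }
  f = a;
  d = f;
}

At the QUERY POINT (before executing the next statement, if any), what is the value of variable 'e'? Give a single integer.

Answer: 47

Derivation:
Step 1: declare e=43 at depth 0
Step 2: enter scope (depth=1)
Step 3: exit scope (depth=0)
Step 4: enter scope (depth=1)
Step 5: declare e=47 at depth 1
Step 6: declare d=(read e)=47 at depth 1
Step 7: enter scope (depth=2)
Step 8: exit scope (depth=1)
Step 9: declare a=(read d)=47 at depth 1
Step 10: enter scope (depth=2)
Visible at query point: a=47 d=47 e=47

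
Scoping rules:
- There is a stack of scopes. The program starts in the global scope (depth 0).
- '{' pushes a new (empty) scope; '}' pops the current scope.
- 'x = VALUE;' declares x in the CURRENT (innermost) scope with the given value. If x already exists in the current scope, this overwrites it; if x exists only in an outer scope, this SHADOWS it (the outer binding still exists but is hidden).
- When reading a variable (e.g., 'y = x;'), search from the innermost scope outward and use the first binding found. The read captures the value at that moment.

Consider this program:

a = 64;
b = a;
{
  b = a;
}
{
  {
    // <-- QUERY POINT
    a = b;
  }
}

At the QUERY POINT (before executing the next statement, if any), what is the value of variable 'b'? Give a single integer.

Step 1: declare a=64 at depth 0
Step 2: declare b=(read a)=64 at depth 0
Step 3: enter scope (depth=1)
Step 4: declare b=(read a)=64 at depth 1
Step 5: exit scope (depth=0)
Step 6: enter scope (depth=1)
Step 7: enter scope (depth=2)
Visible at query point: a=64 b=64

Answer: 64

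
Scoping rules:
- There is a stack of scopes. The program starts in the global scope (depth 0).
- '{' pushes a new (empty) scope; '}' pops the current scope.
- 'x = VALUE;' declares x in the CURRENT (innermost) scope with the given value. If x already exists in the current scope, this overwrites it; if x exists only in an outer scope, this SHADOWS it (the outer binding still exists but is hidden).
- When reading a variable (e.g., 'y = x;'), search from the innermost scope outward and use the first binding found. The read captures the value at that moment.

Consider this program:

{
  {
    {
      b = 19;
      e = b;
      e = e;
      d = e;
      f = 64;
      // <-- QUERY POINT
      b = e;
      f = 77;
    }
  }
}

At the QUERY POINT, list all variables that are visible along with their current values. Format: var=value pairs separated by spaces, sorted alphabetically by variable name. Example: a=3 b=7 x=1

Step 1: enter scope (depth=1)
Step 2: enter scope (depth=2)
Step 3: enter scope (depth=3)
Step 4: declare b=19 at depth 3
Step 5: declare e=(read b)=19 at depth 3
Step 6: declare e=(read e)=19 at depth 3
Step 7: declare d=(read e)=19 at depth 3
Step 8: declare f=64 at depth 3
Visible at query point: b=19 d=19 e=19 f=64

Answer: b=19 d=19 e=19 f=64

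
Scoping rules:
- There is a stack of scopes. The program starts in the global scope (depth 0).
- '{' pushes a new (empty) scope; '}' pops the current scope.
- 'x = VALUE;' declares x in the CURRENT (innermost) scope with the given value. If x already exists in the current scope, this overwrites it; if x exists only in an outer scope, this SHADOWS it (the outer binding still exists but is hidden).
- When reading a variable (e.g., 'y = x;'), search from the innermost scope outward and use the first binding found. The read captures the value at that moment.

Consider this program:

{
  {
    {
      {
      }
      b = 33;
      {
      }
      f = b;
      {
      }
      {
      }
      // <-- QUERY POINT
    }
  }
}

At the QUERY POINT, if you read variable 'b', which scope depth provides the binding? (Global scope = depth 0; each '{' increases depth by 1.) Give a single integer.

Step 1: enter scope (depth=1)
Step 2: enter scope (depth=2)
Step 3: enter scope (depth=3)
Step 4: enter scope (depth=4)
Step 5: exit scope (depth=3)
Step 6: declare b=33 at depth 3
Step 7: enter scope (depth=4)
Step 8: exit scope (depth=3)
Step 9: declare f=(read b)=33 at depth 3
Step 10: enter scope (depth=4)
Step 11: exit scope (depth=3)
Step 12: enter scope (depth=4)
Step 13: exit scope (depth=3)
Visible at query point: b=33 f=33

Answer: 3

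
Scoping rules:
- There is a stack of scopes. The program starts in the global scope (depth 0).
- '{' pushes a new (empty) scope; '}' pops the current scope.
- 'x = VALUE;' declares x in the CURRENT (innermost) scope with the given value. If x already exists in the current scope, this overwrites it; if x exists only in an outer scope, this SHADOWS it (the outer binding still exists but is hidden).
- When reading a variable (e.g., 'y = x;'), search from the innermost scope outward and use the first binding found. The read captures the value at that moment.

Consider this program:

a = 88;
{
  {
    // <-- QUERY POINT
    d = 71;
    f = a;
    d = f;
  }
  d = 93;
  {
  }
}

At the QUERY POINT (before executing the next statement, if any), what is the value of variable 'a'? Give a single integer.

Step 1: declare a=88 at depth 0
Step 2: enter scope (depth=1)
Step 3: enter scope (depth=2)
Visible at query point: a=88

Answer: 88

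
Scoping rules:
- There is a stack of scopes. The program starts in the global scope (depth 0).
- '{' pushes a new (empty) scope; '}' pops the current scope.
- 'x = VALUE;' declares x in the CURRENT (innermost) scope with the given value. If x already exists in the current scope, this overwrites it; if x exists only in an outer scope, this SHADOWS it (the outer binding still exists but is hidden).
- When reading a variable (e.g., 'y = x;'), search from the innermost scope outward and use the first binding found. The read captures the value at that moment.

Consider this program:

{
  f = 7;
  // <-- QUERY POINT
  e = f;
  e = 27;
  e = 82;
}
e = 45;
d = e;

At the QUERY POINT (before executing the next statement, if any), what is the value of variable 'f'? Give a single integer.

Answer: 7

Derivation:
Step 1: enter scope (depth=1)
Step 2: declare f=7 at depth 1
Visible at query point: f=7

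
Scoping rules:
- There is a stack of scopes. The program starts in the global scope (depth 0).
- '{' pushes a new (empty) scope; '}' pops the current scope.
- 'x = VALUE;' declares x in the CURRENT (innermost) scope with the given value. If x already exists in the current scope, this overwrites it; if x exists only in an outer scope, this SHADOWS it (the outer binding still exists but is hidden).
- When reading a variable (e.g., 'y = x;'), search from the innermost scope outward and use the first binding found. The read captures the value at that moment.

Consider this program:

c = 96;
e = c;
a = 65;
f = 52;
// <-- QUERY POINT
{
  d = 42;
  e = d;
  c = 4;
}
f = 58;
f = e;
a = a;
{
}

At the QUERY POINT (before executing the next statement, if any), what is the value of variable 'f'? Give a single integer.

Answer: 52

Derivation:
Step 1: declare c=96 at depth 0
Step 2: declare e=(read c)=96 at depth 0
Step 3: declare a=65 at depth 0
Step 4: declare f=52 at depth 0
Visible at query point: a=65 c=96 e=96 f=52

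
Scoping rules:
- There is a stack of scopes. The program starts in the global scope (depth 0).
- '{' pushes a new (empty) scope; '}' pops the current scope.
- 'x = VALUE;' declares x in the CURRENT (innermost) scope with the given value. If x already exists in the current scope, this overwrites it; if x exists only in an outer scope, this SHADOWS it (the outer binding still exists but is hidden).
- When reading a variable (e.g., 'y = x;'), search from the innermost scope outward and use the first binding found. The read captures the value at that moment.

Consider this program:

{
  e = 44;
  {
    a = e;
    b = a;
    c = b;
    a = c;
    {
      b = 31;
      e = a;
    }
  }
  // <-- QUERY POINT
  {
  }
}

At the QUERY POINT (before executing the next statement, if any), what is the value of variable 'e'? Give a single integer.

Step 1: enter scope (depth=1)
Step 2: declare e=44 at depth 1
Step 3: enter scope (depth=2)
Step 4: declare a=(read e)=44 at depth 2
Step 5: declare b=(read a)=44 at depth 2
Step 6: declare c=(read b)=44 at depth 2
Step 7: declare a=(read c)=44 at depth 2
Step 8: enter scope (depth=3)
Step 9: declare b=31 at depth 3
Step 10: declare e=(read a)=44 at depth 3
Step 11: exit scope (depth=2)
Step 12: exit scope (depth=1)
Visible at query point: e=44

Answer: 44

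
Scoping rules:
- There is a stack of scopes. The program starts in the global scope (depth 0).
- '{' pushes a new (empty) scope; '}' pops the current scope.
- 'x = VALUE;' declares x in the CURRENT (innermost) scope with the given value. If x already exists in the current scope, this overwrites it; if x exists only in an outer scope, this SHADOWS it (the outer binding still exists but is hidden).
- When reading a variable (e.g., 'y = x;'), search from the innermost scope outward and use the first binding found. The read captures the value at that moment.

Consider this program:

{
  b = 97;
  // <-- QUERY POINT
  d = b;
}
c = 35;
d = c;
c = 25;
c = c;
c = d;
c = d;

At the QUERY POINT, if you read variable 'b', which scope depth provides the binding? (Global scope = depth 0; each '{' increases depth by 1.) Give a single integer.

Answer: 1

Derivation:
Step 1: enter scope (depth=1)
Step 2: declare b=97 at depth 1
Visible at query point: b=97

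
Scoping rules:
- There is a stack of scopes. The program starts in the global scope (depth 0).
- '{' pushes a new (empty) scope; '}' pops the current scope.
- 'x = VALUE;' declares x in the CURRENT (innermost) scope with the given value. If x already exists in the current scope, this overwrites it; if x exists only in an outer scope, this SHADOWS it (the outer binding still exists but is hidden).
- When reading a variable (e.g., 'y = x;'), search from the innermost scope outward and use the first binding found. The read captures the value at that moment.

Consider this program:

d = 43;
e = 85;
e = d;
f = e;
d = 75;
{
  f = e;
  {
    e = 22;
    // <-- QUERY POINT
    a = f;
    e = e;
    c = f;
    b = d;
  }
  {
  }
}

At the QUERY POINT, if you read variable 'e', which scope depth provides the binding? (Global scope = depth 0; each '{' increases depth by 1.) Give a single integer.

Answer: 2

Derivation:
Step 1: declare d=43 at depth 0
Step 2: declare e=85 at depth 0
Step 3: declare e=(read d)=43 at depth 0
Step 4: declare f=(read e)=43 at depth 0
Step 5: declare d=75 at depth 0
Step 6: enter scope (depth=1)
Step 7: declare f=(read e)=43 at depth 1
Step 8: enter scope (depth=2)
Step 9: declare e=22 at depth 2
Visible at query point: d=75 e=22 f=43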